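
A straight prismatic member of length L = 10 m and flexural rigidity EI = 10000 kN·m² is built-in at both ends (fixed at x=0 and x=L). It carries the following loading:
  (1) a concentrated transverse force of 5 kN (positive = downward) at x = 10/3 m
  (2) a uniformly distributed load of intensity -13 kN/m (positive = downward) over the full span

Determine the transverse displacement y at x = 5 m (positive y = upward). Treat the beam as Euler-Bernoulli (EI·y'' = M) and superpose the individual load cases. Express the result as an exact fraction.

y(5) = 331/10368 m

Load 1 — point force P=5 kN at a=10/3 m (b=L-a=20/3):
  y_1 = -Pa²(L-x)²(3bL-(3b+a)(L-x))/(6L³EI)  [x>a] = -5·(10/3)²·(10-5)²·(3·(20/3)·10-(3·(20/3)+(10/3))·(10-5))/(6·10³·10000) = -5/2592 m
Load 2 — uniform load w=-13 kN/m over full span:
  y_2 = -wx²(L-x)²/(24EI) = -(-13)·5²·(10-5)²/(24·10000) = 13/384 m
Superposition: y = Σ y_i = 331/10368 m ≈ 0.031925 m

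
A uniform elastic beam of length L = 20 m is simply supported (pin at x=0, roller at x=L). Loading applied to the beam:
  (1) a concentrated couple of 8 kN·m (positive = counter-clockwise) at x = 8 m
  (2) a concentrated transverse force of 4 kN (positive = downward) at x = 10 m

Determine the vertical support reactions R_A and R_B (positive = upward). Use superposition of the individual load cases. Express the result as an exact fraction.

R_A = 12/5 kN, R_B = 8/5 kN

Load 1 — applied couple M₀=8 kN·m at a=8 m (b=L-a=12):
  R_A = M₀/L = 8/20 = 2/5 kN
  R_B = -M₀/L = -8/20 = -2/5 kN
Load 2 — point force P=4 kN at a=10 m (b=L-a=10):
  R_A = Pb/L = 4·10/20 = 2 kN
  R_B = Pa/L = 4·10/20 = 2 kN
Superposition: R_A = 12/5 kN, R_B = 8/5 kN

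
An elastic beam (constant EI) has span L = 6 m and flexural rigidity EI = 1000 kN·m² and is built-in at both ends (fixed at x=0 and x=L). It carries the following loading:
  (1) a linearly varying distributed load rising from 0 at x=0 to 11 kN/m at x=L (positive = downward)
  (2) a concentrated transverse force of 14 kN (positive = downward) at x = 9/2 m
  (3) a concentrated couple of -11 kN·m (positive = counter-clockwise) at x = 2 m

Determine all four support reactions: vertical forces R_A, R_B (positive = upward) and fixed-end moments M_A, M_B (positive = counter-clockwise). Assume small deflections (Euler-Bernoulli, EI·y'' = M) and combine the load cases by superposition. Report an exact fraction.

Load 1 — triangular load w₀=11 kN/m (0→w₀ over full span):
  R_A = 3w₀L/20 = 3·11·6/20 = 99/10 kN
  M_A = w₀L²/30 = 11·6²/30 = 66/5 kN·m
  R_B = 7w₀L/20 = 7·11·6/20 = 231/10 kN
  M_B = -w₀L²/20 = -11·6²/20 = -99/5 kN·m
Load 2 — point force P=14 kN at a=9/2 m (b=L-a=3/2):
  R_A = Pb²(3a+b)/L³ = 14·(3/2)²·(3·(9/2)+(3/2))/6³ = 35/16 kN
  M_A = Pab²/L² = 14·(9/2)·(3/2)²/6² = 63/16 kN·m
  R_B = Pa²(a+3b)/L³ = 14·(9/2)²·((9/2)+3·(3/2))/6³ = 189/16 kN
  M_B = -Pa²b/L² = -14·(9/2)²·(3/2)/6² = -189/16 kN·m
Load 3 — applied couple M₀=-11 kN·m at a=2 m (b=L-a=4):
  R_A = 6M₀ab/L³ = 6·(-11)·2·4/6³ = -22/9 kN
  M_A = M₀b(2a-b)/L² = (-11)·4·(2·2-4)/6² = 0 kN·m
  R_B = -6M₀ab/L³ = -6·(-11)·2·4/6³ = 22/9 kN
  M_B = M₀a(2b-a)/L² = (-11)·2·(2·4-2)/6² = -11/3 kN·m
Superposition: R_A = 6943/720 kN, M_A = 1371/80 kN·m, R_B = 26897/720 kN, M_B = -8467/240 kN·m

R_A = 6943/720 kN, M_A = 1371/80 kN·m, R_B = 26897/720 kN, M_B = -8467/240 kN·m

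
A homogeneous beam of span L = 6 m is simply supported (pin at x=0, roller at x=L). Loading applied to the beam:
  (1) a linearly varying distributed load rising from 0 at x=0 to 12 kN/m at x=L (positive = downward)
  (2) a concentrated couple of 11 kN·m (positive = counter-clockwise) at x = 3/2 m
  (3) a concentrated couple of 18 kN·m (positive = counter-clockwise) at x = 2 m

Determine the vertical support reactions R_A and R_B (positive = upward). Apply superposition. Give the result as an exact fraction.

Load 1 — triangular load w₀=12 kN/m (0→w₀ over full span):
  R_A = w₀L/6 = 12·6/6 = 12 kN
  R_B = w₀L/3 = 12·6/3 = 24 kN
Load 2 — applied couple M₀=11 kN·m at a=3/2 m (b=L-a=9/2):
  R_A = M₀/L = 11/6 kN
  R_B = -M₀/L = -11/6 kN
Load 3 — applied couple M₀=18 kN·m at a=2 m (b=L-a=4):
  R_A = M₀/L = 18/6 = 3 kN
  R_B = -M₀/L = -18/6 = -3 kN
Superposition: R_A = 101/6 kN, R_B = 115/6 kN

R_A = 101/6 kN, R_B = 115/6 kN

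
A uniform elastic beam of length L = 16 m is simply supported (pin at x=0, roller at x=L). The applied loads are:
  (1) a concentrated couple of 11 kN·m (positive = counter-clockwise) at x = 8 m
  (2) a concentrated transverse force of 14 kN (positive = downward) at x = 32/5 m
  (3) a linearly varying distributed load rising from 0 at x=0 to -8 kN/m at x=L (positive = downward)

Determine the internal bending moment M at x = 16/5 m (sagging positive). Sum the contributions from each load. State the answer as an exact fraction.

M(16/5) = -4557/125 kN·m

Load 1 — applied couple M₀=11 kN·m at a=8 m (b=L-a=8):
  M_1 = M₀x/L  [x≤a] = 11·(16/5)/16 = 11/5 kN·m
Load 2 — point force P=14 kN at a=32/5 m (b=L-a=48/5):
  M_2 = Pbx/L  [x≤a] = 14·(48/5)·(16/5)/16 = 672/25 kN·m
Load 3 — triangular load w₀=-8 kN/m (0→w₀ over full span):
  M_3 = w₀Lx/6 - w₀x³/(6L) = (-8)·16·(16/5)/6 - (-8)·(16/5)³/(6·16) = -8192/125 kN·m
Superposition: M = Σ M_i = -4557/125 kN·m ≈ -36.456000 kN·m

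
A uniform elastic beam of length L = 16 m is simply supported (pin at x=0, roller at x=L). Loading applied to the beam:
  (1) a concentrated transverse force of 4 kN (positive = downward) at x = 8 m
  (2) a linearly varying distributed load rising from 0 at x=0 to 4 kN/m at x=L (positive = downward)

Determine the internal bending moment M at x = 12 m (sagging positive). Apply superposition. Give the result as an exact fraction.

Load 1 — point force P=4 kN at a=8 m (b=L-a=8):
  M_1 = Pa(L-x)/L  [x>a] = 4·8·(16-12)/16 = 8 kN·m
Load 2 — triangular load w₀=4 kN/m (0→w₀ over full span):
  M_2 = w₀Lx/6 - w₀x³/(6L) = 4·16·12/6 - 4·12³/(6·16) = 56 kN·m
Superposition: M = Σ M_i = 64 kN·m ≈ 64.000000 kN·m

M(12) = 64 kN·m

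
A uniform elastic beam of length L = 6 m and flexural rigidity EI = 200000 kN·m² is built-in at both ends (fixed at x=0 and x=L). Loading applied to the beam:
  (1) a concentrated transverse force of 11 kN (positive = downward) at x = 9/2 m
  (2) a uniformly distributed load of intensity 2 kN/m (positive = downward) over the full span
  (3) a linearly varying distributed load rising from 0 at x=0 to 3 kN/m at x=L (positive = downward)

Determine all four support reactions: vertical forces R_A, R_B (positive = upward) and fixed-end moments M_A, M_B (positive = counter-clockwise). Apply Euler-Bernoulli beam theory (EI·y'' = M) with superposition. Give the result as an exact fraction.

Load 1 — point force P=11 kN at a=9/2 m (b=L-a=3/2):
  R_A = Pb²(3a+b)/L³ = 11·(3/2)²·(3·(9/2)+(3/2))/6³ = 55/32 kN
  M_A = Pab²/L² = 11·(9/2)·(3/2)²/6² = 99/32 kN·m
  R_B = Pa²(a+3b)/L³ = 11·(9/2)²·((9/2)+3·(3/2))/6³ = 297/32 kN
  M_B = -Pa²b/L² = -11·(9/2)²·(3/2)/6² = -297/32 kN·m
Load 2 — uniform load w=2 kN/m over full span:
  R_A = wL/2 = 2·6/2 = 6 kN
  M_A = wL²/12 = 2·6²/12 = 6 kN·m
  R_B = wL/2 = 2·6/2 = 6 kN
  M_B = -wL²/12 = -2·6²/12 = -6 kN·m
Load 3 — triangular load w₀=3 kN/m (0→w₀ over full span):
  R_A = 3w₀L/20 = 3·3·6/20 = 27/10 kN
  M_A = w₀L²/30 = 3·6²/30 = 18/5 kN·m
  R_B = 7w₀L/20 = 7·3·6/20 = 63/10 kN
  M_B = -w₀L²/20 = -3·6²/20 = -27/5 kN·m
Superposition: R_A = 1667/160 kN, M_A = 2031/160 kN·m, R_B = 3453/160 kN, M_B = -3309/160 kN·m

R_A = 1667/160 kN, M_A = 2031/160 kN·m, R_B = 3453/160 kN, M_B = -3309/160 kN·m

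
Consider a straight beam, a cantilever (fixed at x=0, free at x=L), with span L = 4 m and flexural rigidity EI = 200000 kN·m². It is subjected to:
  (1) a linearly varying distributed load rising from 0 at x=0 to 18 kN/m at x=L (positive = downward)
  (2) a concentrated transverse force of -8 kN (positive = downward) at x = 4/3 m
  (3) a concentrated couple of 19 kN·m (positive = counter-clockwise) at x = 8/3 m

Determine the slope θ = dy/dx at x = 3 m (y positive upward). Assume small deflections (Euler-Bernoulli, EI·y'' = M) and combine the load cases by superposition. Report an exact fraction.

Load 1 — triangular load w₀=18 kN/m (0→w₀ over full span):
  θ_1 = (w₀Lx²/4-w₀L²x/3-w₀x⁴/(24L))/EI = (18·4·3²/4-18·4²·3/3-18·3⁴/(24·4))/200000 = -2259/3200000 rad
Load 2 — point force P=-8 kN at a=4/3 m (b=L-a=8/3):
  θ_2 = -Pa²/(2EI)  [x>a] = -(-8)·(4/3)²/(2·200000) = 1/28125 rad
Load 3 — applied couple M₀=19 kN·m at a=8/3 m (b=L-a=4/3):
  θ_3 = M₀a/EI  [x>a] = 19·(8/3)/200000 = 19/75000 rad
Superposition: θ = Σ θ_i = -12011/28800000 rad ≈ -0.000417 rad

θ(3) = -12011/28800000 rad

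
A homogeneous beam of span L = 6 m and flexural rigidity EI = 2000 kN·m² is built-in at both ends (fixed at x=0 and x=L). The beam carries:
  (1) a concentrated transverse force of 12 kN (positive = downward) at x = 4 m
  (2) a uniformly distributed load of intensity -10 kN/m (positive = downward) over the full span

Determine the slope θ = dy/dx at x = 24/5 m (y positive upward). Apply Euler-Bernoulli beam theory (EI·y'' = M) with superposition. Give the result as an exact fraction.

θ(24/5) = -17/3125 rad

Load 1 — point force P=12 kN at a=4 m (b=L-a=2):
  θ_1 = Pa²(L-x)(2bL-(3b+a)(L-x))/(2L³EI)  [x>a] = 12·4²·(6-(24/5))·(2·2·6-(3·2+4)·(6-(24/5)))/(2·6³·2000) = 2/625 rad
Load 2 — uniform load w=-10 kN/m over full span:
  θ_2 = -wx(L-x)(L-2x)/(12EI) = -(-10)·(24/5)·(6-(24/5))·(6-2·(24/5))/(12·2000) = -27/3125 rad
Superposition: θ = Σ θ_i = -17/3125 rad ≈ -0.005440 rad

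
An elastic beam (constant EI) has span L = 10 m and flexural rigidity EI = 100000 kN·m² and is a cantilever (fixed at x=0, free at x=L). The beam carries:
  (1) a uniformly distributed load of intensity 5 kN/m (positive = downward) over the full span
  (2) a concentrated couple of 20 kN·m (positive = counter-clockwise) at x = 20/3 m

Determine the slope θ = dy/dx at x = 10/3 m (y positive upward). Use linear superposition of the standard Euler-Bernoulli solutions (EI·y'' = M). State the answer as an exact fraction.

Load 1 — uniform load w=5 kN/m over full span:
  θ_1 = -wx(x²-3Lx+3L²)/(6EI) = -5·(10/3)·((10/3)²-3·10·(10/3)+3·10²)/(6·100000) = -19/3240 rad
Load 2 — applied couple M₀=20 kN·m at a=20/3 m (b=L-a=10/3):
  θ_2 = M₀x/EI  [x≤a] = 20·(10/3)/100000 = 1/1500 rad
Superposition: θ = Σ θ_i = -421/81000 rad ≈ -0.005198 rad

θ(10/3) = -421/81000 rad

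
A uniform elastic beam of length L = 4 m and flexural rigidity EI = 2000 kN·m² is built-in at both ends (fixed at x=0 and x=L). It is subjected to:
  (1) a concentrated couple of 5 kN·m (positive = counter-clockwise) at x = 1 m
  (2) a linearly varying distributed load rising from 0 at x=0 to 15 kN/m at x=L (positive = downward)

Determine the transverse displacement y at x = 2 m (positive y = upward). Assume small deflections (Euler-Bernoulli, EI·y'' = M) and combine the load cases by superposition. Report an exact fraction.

Load 1 — applied couple M₀=5 kN·m at a=1 m (b=L-a=3):
  y_1 = (R_Ax³/6 - M_Ax²/2 - M₀(x-a)²/2)/EI  [x>a] with R_A=45/32, M_A=-15/16 = ((45/32)·2³/6 - (-15/16)·2²/2 - 5·(2-1)²/2)/2000 = 1/1600 m
Load 2 — triangular load w₀=15 kN/m (0→w₀ over full span):
  y_2 = -w₀x²(L-x)²(x+2L)/(120LEI) = -15·2²·(4-2)²·(2+2·4)/(120·4·2000) = -1/400 m
Superposition: y = Σ y_i = -3/1600 m ≈ -0.001875 m

y(2) = -3/1600 m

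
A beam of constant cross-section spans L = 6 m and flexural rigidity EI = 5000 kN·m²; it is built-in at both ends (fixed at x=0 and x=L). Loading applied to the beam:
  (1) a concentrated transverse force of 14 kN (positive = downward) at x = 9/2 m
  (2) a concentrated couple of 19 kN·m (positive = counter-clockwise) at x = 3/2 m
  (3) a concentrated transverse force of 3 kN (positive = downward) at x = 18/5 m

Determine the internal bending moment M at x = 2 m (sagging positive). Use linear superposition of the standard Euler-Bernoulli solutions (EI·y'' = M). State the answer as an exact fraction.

M(2) = -7491/1000 kN·m

Load 1 — point force P=14 kN at a=9/2 m (b=L-a=3/2):
  M_1 = Pb²(3a+b)x/L³ - Pab²/L²  [x≤a] = 14·(3/2)²·(3·(9/2)+(3/2))·2/6³ - 14·(9/2)·(3/2)²/6² = 7/16 kN·m
Load 2 — applied couple M₀=19 kN·m at a=3/2 m (b=L-a=9/2):
  M_2 = R_Ax - M_A - M₀  [x>a] with R_A=57/16, M_A=-57/16 = (57/16)·2 - (-57/16) - 19 = -133/16 kN·m
Load 3 — point force P=3 kN at a=18/5 m (b=L-a=12/5):
  M_3 = Pb²(3a+b)x/L³ - Pab²/L²  [x≤a] = 3·(12/5)²·(3·(18/5)+(12/5))·2/6³ - 3·(18/5)·(12/5)²/6² = 48/125 kN·m
Superposition: M = Σ M_i = -7491/1000 kN·m ≈ -7.491000 kN·m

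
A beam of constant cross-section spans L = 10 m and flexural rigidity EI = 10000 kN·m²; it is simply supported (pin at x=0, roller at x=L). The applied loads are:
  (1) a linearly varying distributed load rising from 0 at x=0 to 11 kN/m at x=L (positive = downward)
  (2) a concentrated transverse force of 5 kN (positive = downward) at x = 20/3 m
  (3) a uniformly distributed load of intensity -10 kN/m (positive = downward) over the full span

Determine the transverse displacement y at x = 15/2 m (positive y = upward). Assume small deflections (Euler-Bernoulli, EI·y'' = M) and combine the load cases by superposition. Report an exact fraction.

y(15/2) = 21673/663552 m

Load 1 — triangular load w₀=11 kN/m (0→w₀ over full span):
  y_1 = -w₀x(7L⁴-10L²x²+3x⁴)/(360LEI) = -11·(15/2)·(7·10⁴-10·10²·(15/2)²+3·(15/2)⁴)/(360·10·10000) = -1309/24576 m
Load 2 — point force P=5 kN at a=20/3 m (b=L-a=10/3):
  y_2 = -Pa(L-x)(2Lx-a²-x²)/(6LEI)  [x>a] = -5·(20/3)·(10-(15/2))·(2·10·(15/2)-(20/3)²-(15/2)²)/(6·10·10000) = -71/10368 m
Load 3 — uniform load w=-10 kN/m over full span:
  y_3 = -wx(L³-2Lx²+x³)/(24EI) = -(-10)·(15/2)·(10³-2·10·(15/2)²+(15/2)³)/(24·10000) = 95/1024 m
Superposition: y = Σ y_i = 21673/663552 m ≈ 0.032662 m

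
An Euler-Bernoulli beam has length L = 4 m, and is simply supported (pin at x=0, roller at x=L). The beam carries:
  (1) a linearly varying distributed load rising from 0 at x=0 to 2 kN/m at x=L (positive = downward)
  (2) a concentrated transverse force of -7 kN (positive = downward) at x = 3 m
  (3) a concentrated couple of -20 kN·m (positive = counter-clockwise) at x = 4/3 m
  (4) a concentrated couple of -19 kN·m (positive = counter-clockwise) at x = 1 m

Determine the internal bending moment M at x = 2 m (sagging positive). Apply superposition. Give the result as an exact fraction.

M(2) = 18 kN·m

Load 1 — triangular load w₀=2 kN/m (0→w₀ over full span):
  M_1 = w₀Lx/6 - w₀x³/(6L) = 2·4·2/6 - 2·2³/(6·4) = 2 kN·m
Load 2 — point force P=-7 kN at a=3 m (b=L-a=1):
  M_2 = Pbx/L  [x≤a] = (-7)·1·2/4 = -7/2 kN·m
Load 3 — applied couple M₀=-20 kN·m at a=4/3 m (b=L-a=8/3):
  M_3 = M₀x/L - M₀  [x>a] = (-20)·2/4 - (-20) = 10 kN·m
Load 4 — applied couple M₀=-19 kN·m at a=1 m (b=L-a=3):
  M_4 = M₀x/L - M₀  [x>a] = (-19)·2/4 - (-19) = 19/2 kN·m
Superposition: M = Σ M_i = 18 kN·m ≈ 18.000000 kN·m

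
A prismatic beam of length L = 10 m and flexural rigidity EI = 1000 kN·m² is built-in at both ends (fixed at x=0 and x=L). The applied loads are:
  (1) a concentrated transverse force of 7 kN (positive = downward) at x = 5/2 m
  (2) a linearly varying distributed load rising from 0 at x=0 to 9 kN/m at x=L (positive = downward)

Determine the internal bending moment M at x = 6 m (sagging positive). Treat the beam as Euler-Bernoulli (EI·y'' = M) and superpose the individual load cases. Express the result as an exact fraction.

M(6) = 3151/160 kN·m

Load 1 — point force P=7 kN at a=5/2 m (b=L-a=15/2):
  M_1 = Pa²(a+3b)(L-x)/L³ - Pa²b/L²  [x>a] = 7·(5/2)²·((5/2)+3·(15/2))·(10-6)/10³ - 7·(5/2)²·(15/2)/10² = 35/32 kN·m
Load 2 — triangular load w₀=9 kN/m (0→w₀ over full span):
  M_2 = 3w₀Lx/20 - w₀L²/30 - w₀x³/(6L) = 3·9·10·6/20 - 9·10²/30 - 9·6³/(6·10) = 93/5 kN·m
Superposition: M = Σ M_i = 3151/160 kN·m ≈ 19.693750 kN·m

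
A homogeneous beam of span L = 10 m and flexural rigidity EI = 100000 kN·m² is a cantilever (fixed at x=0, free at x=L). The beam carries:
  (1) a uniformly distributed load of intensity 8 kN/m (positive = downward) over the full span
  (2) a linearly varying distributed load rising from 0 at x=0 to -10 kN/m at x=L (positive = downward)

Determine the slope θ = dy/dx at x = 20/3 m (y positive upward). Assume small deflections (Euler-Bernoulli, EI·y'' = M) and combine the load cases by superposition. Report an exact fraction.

Load 1 — uniform load w=8 kN/m over full span:
  θ_1 = -wx(x²-3Lx+3L²)/(6EI) = -8·(20/3)·((20/3)²-3·10·(20/3)+3·10²)/(6·100000) = -26/2025 rad
Load 2 — triangular load w₀=-10 kN/m (0→w₀ over full span):
  θ_2 = (w₀Lx²/4-w₀L²x/3-w₀x⁴/(24L))/EI = ((-10)·10·(20/3)²/4-(-10)·10²·(20/3)/3-(-10)·(20/3)⁴/(24·10))/100000 = 29/2430 rad
Superposition: θ = Σ θ_i = -11/12150 rad ≈ -0.000905 rad

θ(20/3) = -11/12150 rad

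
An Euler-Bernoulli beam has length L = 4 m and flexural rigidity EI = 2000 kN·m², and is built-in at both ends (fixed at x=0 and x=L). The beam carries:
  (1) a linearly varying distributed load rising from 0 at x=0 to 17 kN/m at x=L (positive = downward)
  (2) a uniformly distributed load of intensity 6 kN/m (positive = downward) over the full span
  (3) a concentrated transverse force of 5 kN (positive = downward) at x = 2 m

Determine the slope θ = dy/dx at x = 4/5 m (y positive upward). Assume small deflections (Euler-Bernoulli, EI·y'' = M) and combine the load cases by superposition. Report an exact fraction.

Load 1 — triangular load w₀=17 kN/m (0→w₀ over full span):
  θ_1 = -w₀(2x(L-x)(L-2x)(x+2L)+x²(L-x)²)/(120LEI) = -17·(2·(4/5)·(4-(4/5))·(4-2·(4/5))·((4/5)+2·4)+(4/5)²·(4-(4/5))²)/(120·4·2000) = -476/234375 rad
Load 2 — uniform load w=6 kN/m over full span:
  θ_2 = -wx(L-x)(L-2x)/(12EI) = -6·(4/5)·(4-(4/5))·(4-2·(4/5))/(12·2000) = -24/15625 rad
Load 3 — point force P=5 kN at a=2 m (b=L-a=2):
  θ_3 = -Pb²x(2aL-(3a+b)x)/(2L³EI)  [x≤a] = -5·2²·(4/5)·(2·2·4-(3·2+2)·(4/5))/(2·4³·2000) = -3/5000 rad
Superposition: θ = Σ θ_i = -7813/1875000 rad ≈ -0.004167 rad

θ(4/5) = -7813/1875000 rad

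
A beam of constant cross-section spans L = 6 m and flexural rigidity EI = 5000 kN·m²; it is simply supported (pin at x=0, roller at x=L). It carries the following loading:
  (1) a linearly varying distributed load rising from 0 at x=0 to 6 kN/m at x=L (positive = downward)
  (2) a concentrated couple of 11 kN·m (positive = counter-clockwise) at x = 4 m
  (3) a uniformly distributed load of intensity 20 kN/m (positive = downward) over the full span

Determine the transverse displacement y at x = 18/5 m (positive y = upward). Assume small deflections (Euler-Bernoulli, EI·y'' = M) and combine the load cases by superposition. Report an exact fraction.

y(18/5) = -2989491/39062500 m

Load 1 — triangular load w₀=6 kN/m (0→w₀ over full span):
  y_1 = -w₀x(7L⁴-10L²x²+3x⁴)/(360LEI) = -6·(18/5)·(7·6⁴-10·6²·(18/5)²+3·(18/5)⁴)/(360·6·5000) = -95904/9765625 m
Load 2 — applied couple M₀=11 kN·m at a=4 m (b=L-a=2):
  y_2 = (M₀x³/(6L)+C₁x)/EI  [x≤a] with C₁=M₀(3b²-L²)/(6L)=-22/3 = (11·(18/5)³/(6·6)+(-22/3)·(18/5))/5000 = -759/312500 m
Load 3 — uniform load w=20 kN/m over full span:
  y_3 = -wx(L³-2Lx²+x³)/(24EI) = -20·(18/5)·(6³-2·6·(18/5)²+(18/5)³)/(24·5000) = -5022/78125 m
Superposition: y = Σ y_i = -2989491/39062500 m ≈ -0.076531 m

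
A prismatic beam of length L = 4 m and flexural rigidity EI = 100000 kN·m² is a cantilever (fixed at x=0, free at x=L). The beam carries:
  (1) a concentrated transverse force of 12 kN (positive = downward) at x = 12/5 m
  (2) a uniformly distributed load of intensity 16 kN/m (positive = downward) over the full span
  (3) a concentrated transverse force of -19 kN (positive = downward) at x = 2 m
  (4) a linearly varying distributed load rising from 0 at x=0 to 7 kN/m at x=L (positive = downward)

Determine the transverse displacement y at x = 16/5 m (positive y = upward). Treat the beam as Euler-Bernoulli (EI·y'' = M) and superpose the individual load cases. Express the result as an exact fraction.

y(16/5) = -5648419/1171875000 m

Load 1 — point force P=12 kN at a=12/5 m (b=L-a=8/5):
  y_1 = -Pa²(3x-a)/(6EI)  [x>a] = -12·(12/5)²·(3·(16/5)-(12/5))/(6·100000) = -324/390625 m
Load 2 — uniform load w=16 kN/m over full span:
  y_2 = -wx²(x²-4Lx+6L²)/(24EI) = -16·(16/5)²·((16/5)²-4·4·(16/5)+6·4²)/(24·100000) = -22016/5859375 m
Load 3 — point force P=-19 kN at a=2 m (b=L-a=2):
  y_3 = -Pa²(3x-a)/(6EI)  [x>a] = -(-19)·2²·(3·(16/5)-2)/(6·100000) = 361/375000 m
Load 4 — triangular load w₀=7 kN/m (0→w₀ over full span):
  y_4 = (w₀Lx³/12-w₀L²x²/6-w₀x⁵/(120L))/EI = (7·4·(16/5)³/12-7·4²·(16/5)²/6-7·(16/5)⁵/(120·4))/100000 = -175168/146484375 m
Superposition: y = Σ y_i = -5648419/1171875000 m ≈ -0.004820 m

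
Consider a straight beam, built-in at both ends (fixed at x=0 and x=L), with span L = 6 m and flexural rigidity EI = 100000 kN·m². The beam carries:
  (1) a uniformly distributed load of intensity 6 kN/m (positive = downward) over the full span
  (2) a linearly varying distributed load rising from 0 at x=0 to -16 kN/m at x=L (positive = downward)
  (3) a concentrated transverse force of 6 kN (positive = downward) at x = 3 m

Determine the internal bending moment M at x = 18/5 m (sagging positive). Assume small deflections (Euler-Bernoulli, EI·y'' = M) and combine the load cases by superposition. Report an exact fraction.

Load 1 — uniform load w=6 kN/m over full span:
  M_1 = wLx/2 - wL²/12 - wx²/2 = 6·6·(18/5)/2 - 6·6²/12 - 6·(18/5)²/2 = 198/25 kN·m
Load 2 — triangular load w₀=-16 kN/m (0→w₀ over full span):
  M_2 = 3w₀Lx/20 - w₀L²/30 - w₀x³/(6L) = 3·(-16)·6·(18/5)/20 - (-16)·6²/30 - (-16)·(18/5)³/(6·6) = -1488/125 kN·m
Load 3 — point force P=6 kN at a=3 m (b=L-a=3):
  M_3 = Pa²(a+3b)(L-x)/L³ - Pa²b/L²  [x>a] = 6·3²·(3+3·3)·(6-(18/5))/6³ - 6·3²·3/6² = 27/10 kN·m
Superposition: M = Σ M_i = -321/250 kN·m ≈ -1.284000 kN·m

M(18/5) = -321/250 kN·m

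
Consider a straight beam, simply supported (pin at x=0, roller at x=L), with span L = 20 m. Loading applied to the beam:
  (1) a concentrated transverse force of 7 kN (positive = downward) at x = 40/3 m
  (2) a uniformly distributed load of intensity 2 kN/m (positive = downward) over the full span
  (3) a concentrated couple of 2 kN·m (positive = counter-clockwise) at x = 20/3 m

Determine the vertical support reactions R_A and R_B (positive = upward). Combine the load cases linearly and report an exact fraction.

Load 1 — point force P=7 kN at a=40/3 m (b=L-a=20/3):
  R_A = Pb/L = 7·(20/3)/20 = 7/3 kN
  R_B = Pa/L = 7·(40/3)/20 = 14/3 kN
Load 2 — uniform load w=2 kN/m over full span:
  R_A = wL/2 = 2·20/2 = 20 kN
  R_B = wL/2 = 2·20/2 = 20 kN
Load 3 — applied couple M₀=2 kN·m at a=20/3 m (b=L-a=40/3):
  R_A = M₀/L = 2/20 = 1/10 kN
  R_B = -M₀/L = -2/20 = -1/10 kN
Superposition: R_A = 673/30 kN, R_B = 737/30 kN

R_A = 673/30 kN, R_B = 737/30 kN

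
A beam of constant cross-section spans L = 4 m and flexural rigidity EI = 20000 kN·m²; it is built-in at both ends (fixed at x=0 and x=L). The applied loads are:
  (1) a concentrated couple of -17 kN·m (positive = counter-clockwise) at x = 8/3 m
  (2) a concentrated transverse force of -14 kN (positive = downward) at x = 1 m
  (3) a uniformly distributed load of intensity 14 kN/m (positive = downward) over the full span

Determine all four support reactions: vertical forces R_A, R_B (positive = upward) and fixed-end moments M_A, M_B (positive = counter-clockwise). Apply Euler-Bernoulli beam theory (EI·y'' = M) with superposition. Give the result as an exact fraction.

Load 1 — applied couple M₀=-17 kN·m at a=8/3 m (b=L-a=4/3):
  R_A = 6M₀ab/L³ = 6·(-17)·(8/3)·(4/3)/4³ = -17/3 kN
  M_A = M₀b(2a-b)/L² = (-17)·(4/3)·(2·(8/3)-(4/3))/4² = -17/3 kN·m
  R_B = -6M₀ab/L³ = -6·(-17)·(8/3)·(4/3)/4³ = 17/3 kN
  M_B = M₀a(2b-a)/L² = (-17)·(8/3)·(2·(4/3)-(8/3))/4² = 0 kN·m
Load 2 — point force P=-14 kN at a=1 m (b=L-a=3):
  R_A = Pb²(3a+b)/L³ = (-14)·3²·(3·1+3)/4³ = -189/16 kN
  M_A = Pab²/L² = (-14)·1·3²/4² = -63/8 kN·m
  R_B = Pa²(a+3b)/L³ = (-14)·1²·(1+3·3)/4³ = -35/16 kN
  M_B = -Pa²b/L² = -(-14)·1²·3/4² = 21/8 kN·m
Load 3 — uniform load w=14 kN/m over full span:
  R_A = wL/2 = 14·4/2 = 28 kN
  M_A = wL²/12 = 14·4²/12 = 56/3 kN·m
  R_B = wL/2 = 14·4/2 = 28 kN
  M_B = -wL²/12 = -14·4²/12 = -56/3 kN·m
Superposition: R_A = 505/48 kN, M_A = 41/8 kN·m, R_B = 1511/48 kN, M_B = -385/24 kN·m

R_A = 505/48 kN, M_A = 41/8 kN·m, R_B = 1511/48 kN, M_B = -385/24 kN·m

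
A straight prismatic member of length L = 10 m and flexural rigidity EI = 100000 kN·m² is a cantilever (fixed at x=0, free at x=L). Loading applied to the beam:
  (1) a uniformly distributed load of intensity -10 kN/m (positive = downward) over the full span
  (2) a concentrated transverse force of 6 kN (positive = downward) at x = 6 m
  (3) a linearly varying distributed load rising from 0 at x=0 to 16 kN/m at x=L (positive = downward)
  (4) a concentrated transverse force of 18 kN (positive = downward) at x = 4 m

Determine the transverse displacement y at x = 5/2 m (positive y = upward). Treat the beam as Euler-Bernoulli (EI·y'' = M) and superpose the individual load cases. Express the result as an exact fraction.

y(5/2) = -3197/768000 m

Load 1 — uniform load w=-10 kN/m over full span:
  y_1 = -wx²(x²-4Lx+6L²)/(24EI) = -(-10)·(5/2)²·((5/2)²-4·10·(5/2)+6·10²)/(24·100000) = 27/2048 m
Load 2 — point force P=6 kN at a=6 m (b=L-a=4):
  y_2 = -Px²(3a-x)/(6EI)  [x≤a] = -6·(5/2)²·(3·6-(5/2))/(6·100000) = -31/32000 m
Load 3 — triangular load w₀=16 kN/m (0→w₀ over full span):
  y_3 = (w₀Lx³/12-w₀L²x²/6-w₀x⁵/(120L))/EI = (16·10·(5/2)³/12-16·10²·(5/2)²/6-16·(5/2)⁵/(120·10))/100000 = -1121/76800 m
Load 4 — point force P=18 kN at a=4 m (b=L-a=6):
  y_4 = -Px²(3a-x)/(6EI)  [x≤a] = -18·(5/2)²·(3·4-(5/2))/(6·100000) = -57/32000 m
Superposition: y = Σ y_i = -3197/768000 m ≈ -0.004163 m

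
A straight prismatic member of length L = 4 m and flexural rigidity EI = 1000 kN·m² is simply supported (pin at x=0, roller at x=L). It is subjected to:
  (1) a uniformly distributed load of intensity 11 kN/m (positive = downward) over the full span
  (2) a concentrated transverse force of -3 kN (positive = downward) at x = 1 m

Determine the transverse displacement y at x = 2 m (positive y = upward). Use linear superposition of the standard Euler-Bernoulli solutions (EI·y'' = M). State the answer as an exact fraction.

Load 1 — uniform load w=11 kN/m over full span:
  y_1 = -wx(L³-2Lx²+x³)/(24EI) = -11·2·(4³-2·4·2²+2³)/(24·1000) = -11/300 m
Load 2 — point force P=-3 kN at a=1 m (b=L-a=3):
  y_2 = -Pa(L-x)(2Lx-a²-x²)/(6LEI)  [x>a] = -(-3)·1·(4-2)·(2·4·2-1²-2²)/(6·4·1000) = 11/4000 m
Superposition: y = Σ y_i = -407/12000 m ≈ -0.033917 m

y(2) = -407/12000 m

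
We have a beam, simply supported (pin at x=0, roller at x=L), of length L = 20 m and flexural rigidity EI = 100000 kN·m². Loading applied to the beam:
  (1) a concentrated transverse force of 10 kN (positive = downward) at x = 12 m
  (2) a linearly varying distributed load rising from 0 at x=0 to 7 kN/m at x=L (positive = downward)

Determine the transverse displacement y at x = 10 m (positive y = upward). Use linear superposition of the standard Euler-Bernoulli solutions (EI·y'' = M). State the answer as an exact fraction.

y(10) = -1773/20000 m

Load 1 — point force P=10 kN at a=12 m (b=L-a=8):
  y_1 = -Pbx(L²-b²-x²)/(6LEI)  [x≤a] = -10·8·10·(20²-8²-10²)/(6·20·100000) = -59/3750 m
Load 2 — triangular load w₀=7 kN/m (0→w₀ over full span):
  y_2 = -w₀x(7L⁴-10L²x²+3x⁴)/(360LEI) = -7·10·(7·20⁴-10·20²·10²+3·10⁴)/(360·20·100000) = -7/96 m
Superposition: y = Σ y_i = -1773/20000 m ≈ -0.088650 m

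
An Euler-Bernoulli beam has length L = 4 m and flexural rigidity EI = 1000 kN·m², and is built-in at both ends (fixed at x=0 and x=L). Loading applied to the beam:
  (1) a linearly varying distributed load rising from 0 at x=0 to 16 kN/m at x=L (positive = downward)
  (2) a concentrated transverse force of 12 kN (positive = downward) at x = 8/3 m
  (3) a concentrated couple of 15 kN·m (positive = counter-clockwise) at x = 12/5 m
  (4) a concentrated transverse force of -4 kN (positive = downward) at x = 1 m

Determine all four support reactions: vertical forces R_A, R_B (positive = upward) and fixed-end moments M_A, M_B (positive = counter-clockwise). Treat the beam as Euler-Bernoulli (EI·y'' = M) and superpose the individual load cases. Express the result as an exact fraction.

Load 1 — triangular load w₀=16 kN/m (0→w₀ over full span):
  R_A = 3w₀L/20 = 3·16·4/20 = 48/5 kN
  M_A = w₀L²/30 = 16·4²/30 = 128/15 kN·m
  R_B = 7w₀L/20 = 7·16·4/20 = 112/5 kN
  M_B = -w₀L²/20 = -16·4²/20 = -64/5 kN·m
Load 2 — point force P=12 kN at a=8/3 m (b=L-a=4/3):
  R_A = Pb²(3a+b)/L³ = 12·(4/3)²·(3·(8/3)+(4/3))/4³ = 28/9 kN
  M_A = Pab²/L² = 12·(8/3)·(4/3)²/4² = 32/9 kN·m
  R_B = Pa²(a+3b)/L³ = 12·(8/3)²·((8/3)+3·(4/3))/4³ = 80/9 kN
  M_B = -Pa²b/L² = -12·(8/3)²·(4/3)/4² = -64/9 kN·m
Load 3 — applied couple M₀=15 kN·m at a=12/5 m (b=L-a=8/5):
  R_A = 6M₀ab/L³ = 6·15·(12/5)·(8/5)/4³ = 27/5 kN
  M_A = M₀b(2a-b)/L² = 15·(8/5)·(2·(12/5)-(8/5))/4² = 24/5 kN·m
  R_B = -6M₀ab/L³ = -6·15·(12/5)·(8/5)/4³ = -27/5 kN
  M_B = M₀a(2b-a)/L² = 15·(12/5)·(2·(8/5)-(12/5))/4² = 9/5 kN·m
Load 4 — point force P=-4 kN at a=1 m (b=L-a=3):
  R_A = Pb²(3a+b)/L³ = (-4)·3²·(3·1+3)/4³ = -27/8 kN
  M_A = Pab²/L² = (-4)·1·3²/4² = -9/4 kN·m
  R_B = Pa²(a+3b)/L³ = (-4)·1²·(1+3·3)/4³ = -5/8 kN
  M_B = -Pa²b/L² = -(-4)·1²·3/4² = 3/4 kN·m
Superposition: R_A = 1061/72 kN, M_A = 527/36 kN·m, R_B = 1819/72 kN, M_B = -625/36 kN·m

R_A = 1061/72 kN, M_A = 527/36 kN·m, R_B = 1819/72 kN, M_B = -625/36 kN·m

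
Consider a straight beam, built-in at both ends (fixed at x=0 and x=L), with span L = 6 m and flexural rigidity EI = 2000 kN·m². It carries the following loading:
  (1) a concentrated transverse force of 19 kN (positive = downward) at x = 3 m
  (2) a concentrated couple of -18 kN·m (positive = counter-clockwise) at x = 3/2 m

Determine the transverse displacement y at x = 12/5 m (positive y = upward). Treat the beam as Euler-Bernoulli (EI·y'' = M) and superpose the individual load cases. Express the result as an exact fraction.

Load 1 — point force P=19 kN at a=3 m (b=L-a=3):
  y_1 = -Pb²x²(3aL-(3a+b)x)/(6L³EI)  [x≤a] = -19·3²·(12/5)²·(3·3·6-(3·3+3)·(12/5))/(6·6³·2000) = -1197/125000 m
Load 2 — applied couple M₀=-18 kN·m at a=3/2 m (b=L-a=9/2):
  y_2 = (R_Ax³/6 - M_Ax²/2 - M₀(x-a)²/2)/EI  [x>a] with R_A=-27/8, M_A=27/8 = ((-27/8)·(12/5)³/6 - (27/8)·(12/5)²/2 - (-18)·((12/5)-(3/2))²/2)/2000 = -5103/1000000 m
Superposition: y = Σ y_i = -14679/1000000 m ≈ -0.014679 m

y(12/5) = -14679/1000000 m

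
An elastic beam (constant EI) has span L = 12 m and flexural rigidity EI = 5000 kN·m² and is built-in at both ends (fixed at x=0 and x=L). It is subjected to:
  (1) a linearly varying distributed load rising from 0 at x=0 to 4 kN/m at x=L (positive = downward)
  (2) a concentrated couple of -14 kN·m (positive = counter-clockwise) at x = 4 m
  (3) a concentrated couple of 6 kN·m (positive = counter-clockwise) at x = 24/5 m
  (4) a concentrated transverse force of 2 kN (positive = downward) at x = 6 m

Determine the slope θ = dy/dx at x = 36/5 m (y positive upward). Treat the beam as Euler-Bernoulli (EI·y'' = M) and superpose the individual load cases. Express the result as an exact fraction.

θ(36/5) = 1367/390625 rad

Load 1 — triangular load w₀=4 kN/m (0→w₀ over full span):
  θ_1 = -w₀(2x(L-x)(L-2x)(x+2L)+x²(L-x)²)/(120LEI) = -4·(2·(36/5)·(12-(36/5))·(12-2·(36/5))·((36/5)+2·12)+(36/5)²·(12-(36/5))²)/(120·12·5000) = 864/390625 rad
Load 2 — applied couple M₀=-14 kN·m at a=4 m (b=L-a=8):
  θ_2 = (R_Ax²/2 - M_Ax - M₀(x-a))/EI  [x>a] with R_A=-14/9, M_A=0 = ((-14/9)·(36/5)²/2 - 0·(36/5) - (-14)·((36/5)-4))/5000 = 14/15625 rad
Load 3 — applied couple M₀=6 kN·m at a=24/5 m (b=L-a=36/5):
  θ_3 = (R_Ax²/2 - M_Ax - M₀(x-a))/EI  [x>a] with R_A=18/25, M_A=18/25 = ((18/25)·(36/5)²/2 - (18/25)·(36/5) - 6·((36/5)-(24/5)))/5000 = -72/390625 rad
Load 4 — point force P=2 kN at a=6 m (b=L-a=6):
  θ_4 = Pa²(L-x)(2bL-(3b+a)(L-x))/(2L³EI)  [x>a] = 2·6²·(12-(36/5))·(2·6·12-(3·6+6)·(12-(36/5)))/(2·12³·5000) = 9/15625 rad
Superposition: θ = Σ θ_i = 1367/390625 rad ≈ 0.003500 rad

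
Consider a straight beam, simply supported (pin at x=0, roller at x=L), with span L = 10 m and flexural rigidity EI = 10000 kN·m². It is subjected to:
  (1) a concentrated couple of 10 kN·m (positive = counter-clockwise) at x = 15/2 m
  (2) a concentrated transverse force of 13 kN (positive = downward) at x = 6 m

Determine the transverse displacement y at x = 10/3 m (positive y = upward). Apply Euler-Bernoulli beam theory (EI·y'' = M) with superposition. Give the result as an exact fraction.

Load 1 — applied couple M₀=10 kN·m at a=15/2 m (b=L-a=5/2):
  y_1 = (M₀x³/(6L)+C₁x)/EI  [x≤a] with C₁=M₀(3b²-L²)/(6L)=-325/24 = (10·(10/3)³/(6·10)+(-325/24)·(10/3))/10000 = -101/25920 m
Load 2 — point force P=13 kN at a=6 m (b=L-a=4):
  y_2 = -Pbx(L²-b²-x²)/(6LEI)  [x≤a] = -13·4·(10/3)·(10²-4²-(10/3)²)/(6·10·10000) = -1066/50625 m
Superposition: y = Σ y_i = -80849/3240000 m ≈ -0.024953 m

y(10/3) = -80849/3240000 m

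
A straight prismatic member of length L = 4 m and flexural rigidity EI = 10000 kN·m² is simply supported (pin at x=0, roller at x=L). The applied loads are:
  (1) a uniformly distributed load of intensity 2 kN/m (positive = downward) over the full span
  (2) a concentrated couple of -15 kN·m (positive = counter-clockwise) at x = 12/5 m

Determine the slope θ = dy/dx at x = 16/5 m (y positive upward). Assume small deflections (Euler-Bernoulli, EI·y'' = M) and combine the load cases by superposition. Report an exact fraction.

Load 1 — uniform load w=2 kN/m over full span:
  θ_1 = -w(L³-6Lx²+4x³)/(24EI) = -2·(4³-6·4·(16/5)²+4·(16/5)³)/(24·10000) = 33/78125 rad
Load 2 — applied couple M₀=-15 kN·m at a=12/5 m (b=L-a=8/5):
  θ_2 = (M₀x²/(2L)-M₀(x-a)+C₁)/EI  [x>a] with C₁=M₀(3b²-L²)/(6L)=26/5 = ((-15)·(16/5)²/(2·4)-(-15)·((16/5)-(12/5))+(26/5))/10000 = -1/5000 rad
Superposition: θ = Σ θ_i = 139/625000 rad ≈ 0.000222 rad

θ(16/5) = 139/625000 rad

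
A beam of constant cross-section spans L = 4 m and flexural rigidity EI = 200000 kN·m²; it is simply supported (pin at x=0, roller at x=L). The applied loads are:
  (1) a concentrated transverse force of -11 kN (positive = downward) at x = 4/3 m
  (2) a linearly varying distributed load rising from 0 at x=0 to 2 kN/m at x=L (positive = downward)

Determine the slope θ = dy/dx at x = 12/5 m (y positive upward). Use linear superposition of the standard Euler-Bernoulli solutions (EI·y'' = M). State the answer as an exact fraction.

Load 1 — point force P=-11 kN at a=4/3 m (b=L-a=8/3):
  θ_1 = -Pa(2L²-6Lx+3x²+a²)/(6LEI)  [x>a] = -(-11)·(4/3)·(2·4²-6·4·(12/5)+3·(12/5)²+(4/3)²)/(6·4·200000) = -253/12656250 rad
Load 2 — triangular load w₀=2 kN/m (0→w₀ over full span):
  θ_2 = -w₀(7L⁴-30L²x²+15x⁴)/(360LEI) = -2·(7·4⁴-30·4²·(12/5)²+15·(12/5)⁴)/(360·4·200000) = 58/17578125 rad
Superposition: θ = Σ θ_i = -5281/316406250 rad ≈ -0.000017 rad

θ(12/5) = -5281/316406250 rad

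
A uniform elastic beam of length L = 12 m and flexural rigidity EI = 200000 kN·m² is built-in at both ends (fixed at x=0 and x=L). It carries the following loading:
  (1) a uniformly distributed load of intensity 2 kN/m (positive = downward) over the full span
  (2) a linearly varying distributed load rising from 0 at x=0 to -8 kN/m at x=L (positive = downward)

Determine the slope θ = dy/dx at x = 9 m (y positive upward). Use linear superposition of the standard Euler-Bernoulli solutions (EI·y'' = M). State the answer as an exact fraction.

θ(9) = -567/4000000 rad

Load 1 — uniform load w=2 kN/m over full span:
  θ_1 = -wx(L-x)(L-2x)/(12EI) = -2·9·(12-9)·(12-2·9)/(12·200000) = 27/200000 rad
Load 2 — triangular load w₀=-8 kN/m (0→w₀ over full span):
  θ_2 = -w₀(2x(L-x)(L-2x)(x+2L)+x²(L-x)²)/(120LEI) = -(-8)·(2·9·(12-9)·(12-2·9)·(9+2·12)+9²·(12-9)²)/(120·12·200000) = -1107/4000000 rad
Superposition: θ = Σ θ_i = -567/4000000 rad ≈ -0.000142 rad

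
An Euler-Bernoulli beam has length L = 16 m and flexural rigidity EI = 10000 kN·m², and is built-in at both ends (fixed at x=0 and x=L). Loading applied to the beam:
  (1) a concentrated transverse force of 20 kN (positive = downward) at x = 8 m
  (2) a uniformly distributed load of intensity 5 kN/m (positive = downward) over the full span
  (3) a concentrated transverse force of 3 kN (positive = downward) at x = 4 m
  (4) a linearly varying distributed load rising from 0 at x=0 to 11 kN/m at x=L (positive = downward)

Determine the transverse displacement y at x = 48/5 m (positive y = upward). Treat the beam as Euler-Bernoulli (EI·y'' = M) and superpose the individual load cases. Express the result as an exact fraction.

y(48/5) = -6134776/29296875 m

Load 1 — point force P=20 kN at a=8 m (b=L-a=8):
  y_1 = -Pa²(L-x)²(3bL-(3b+a)(L-x))/(6L³EI)  [x>a] = -20·8²·(16-(48/5))²·(3·8·16-(3·8+8)·(16-(48/5)))/(6·16³·10000) = -1792/46875 m
Load 2 — uniform load w=5 kN/m over full span:
  y_2 = -wx²(L-x)²/(24EI) = -5·(48/5)²·(16-(48/5))²/(24·10000) = -6144/78125 m
Load 3 — point force P=3 kN at a=4 m (b=L-a=12):
  y_3 = -Pa²(L-x)²(3bL-(3b+a)(L-x))/(6L³EI)  [x>a] = -3·4²·(16-(48/5))²·(3·12·16-(3·12+4)·(16-(48/5)))/(6·16³·10000) = -8/3125 m
Load 4 — triangular load w₀=11 kN/m (0→w₀ over full span):
  y_4 = -w₀x²(L-x)²(x+2L)/(120LEI) = -11·(48/5)²·(16-(48/5))²·((48/5)+2·16)/(120·16·10000) = -878592/9765625 m
Superposition: y = Σ y_i = -6134776/29296875 m ≈ -0.209400 m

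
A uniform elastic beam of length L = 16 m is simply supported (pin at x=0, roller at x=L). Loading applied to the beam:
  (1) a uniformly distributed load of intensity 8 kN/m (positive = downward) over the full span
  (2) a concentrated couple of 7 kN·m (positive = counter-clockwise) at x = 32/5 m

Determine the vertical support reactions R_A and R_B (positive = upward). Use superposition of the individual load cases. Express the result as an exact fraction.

R_A = 1031/16 kN, R_B = 1017/16 kN

Load 1 — uniform load w=8 kN/m over full span:
  R_A = wL/2 = 8·16/2 = 64 kN
  R_B = wL/2 = 8·16/2 = 64 kN
Load 2 — applied couple M₀=7 kN·m at a=32/5 m (b=L-a=48/5):
  R_A = M₀/L = 7/16 kN
  R_B = -M₀/L = -7/16 kN
Superposition: R_A = 1031/16 kN, R_B = 1017/16 kN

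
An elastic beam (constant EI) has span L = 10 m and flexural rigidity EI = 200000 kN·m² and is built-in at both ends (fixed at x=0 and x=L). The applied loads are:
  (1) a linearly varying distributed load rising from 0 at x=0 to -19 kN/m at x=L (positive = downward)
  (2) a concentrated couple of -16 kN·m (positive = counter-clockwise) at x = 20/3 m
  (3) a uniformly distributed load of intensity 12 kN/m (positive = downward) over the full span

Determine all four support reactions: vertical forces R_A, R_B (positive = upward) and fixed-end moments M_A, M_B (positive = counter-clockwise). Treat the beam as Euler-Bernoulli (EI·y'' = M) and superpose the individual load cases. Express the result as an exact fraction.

R_A = 881/30 kN, M_A = 94/3 kN·m, R_B = -131/30 kN, M_B = -5 kN·m

Load 1 — triangular load w₀=-19 kN/m (0→w₀ over full span):
  R_A = 3w₀L/20 = 3·(-19)·10/20 = -57/2 kN
  M_A = w₀L²/30 = (-19)·10²/30 = -190/3 kN·m
  R_B = 7w₀L/20 = 7·(-19)·10/20 = -133/2 kN
  M_B = -w₀L²/20 = -(-19)·10²/20 = 95 kN·m
Load 2 — applied couple M₀=-16 kN·m at a=20/3 m (b=L-a=10/3):
  R_A = 6M₀ab/L³ = 6·(-16)·(20/3)·(10/3)/10³ = -32/15 kN
  M_A = M₀b(2a-b)/L² = (-16)·(10/3)·(2·(20/3)-(10/3))/10² = -16/3 kN·m
  R_B = -6M₀ab/L³ = -6·(-16)·(20/3)·(10/3)/10³ = 32/15 kN
  M_B = M₀a(2b-a)/L² = (-16)·(20/3)·(2·(10/3)-(20/3))/10² = 0 kN·m
Load 3 — uniform load w=12 kN/m over full span:
  R_A = wL/2 = 12·10/2 = 60 kN
  M_A = wL²/12 = 12·10²/12 = 100 kN·m
  R_B = wL/2 = 12·10/2 = 60 kN
  M_B = -wL²/12 = -12·10²/12 = -100 kN·m
Superposition: R_A = 881/30 kN, M_A = 94/3 kN·m, R_B = -131/30 kN, M_B = -5 kN·m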